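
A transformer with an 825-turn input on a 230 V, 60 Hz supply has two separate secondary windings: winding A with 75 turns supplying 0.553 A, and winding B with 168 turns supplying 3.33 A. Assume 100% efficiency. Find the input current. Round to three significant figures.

V_A = 230 × 75/825 = 20.909 V; V_B = 230 × 168/825 = 46.836 V.
P_out = V_A I_A + V_B I_B = 20.909×0.553 + 46.836×3.33 = 11.563 + 155.97 = 167.53 W.
Ideal ⇒ P_in = P_out, so I_in = P_out/V_in = 167.53/230 = 0.728 A.

I_in ≈ 0.728 A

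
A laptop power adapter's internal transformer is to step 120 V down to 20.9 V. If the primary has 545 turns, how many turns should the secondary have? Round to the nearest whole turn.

N_s = 95 turns

N_s/N_p = V_s/V_p, so N_s = 545 × 20.9/120 = 94.9 ≈ 95 turns.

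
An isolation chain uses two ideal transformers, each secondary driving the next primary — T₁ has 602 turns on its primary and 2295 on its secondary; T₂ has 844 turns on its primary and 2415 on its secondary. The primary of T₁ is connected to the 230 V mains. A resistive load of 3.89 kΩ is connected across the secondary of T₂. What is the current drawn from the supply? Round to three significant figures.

I_supply ≈ 7.04 A

After T₁: V = 230.00 × 2295/602 = 876.83 V.
After T₂: V = 876.83 × 2415/844 = 2508.9 V.
I_load = 2508.9/3890 = 0.64497 A, so P_out = 2508.9 × 0.64497 = 1618.2 W.
All ideal ⇒ P_in = P_out, so I_supply = 1618.2/230 = 7.04 A.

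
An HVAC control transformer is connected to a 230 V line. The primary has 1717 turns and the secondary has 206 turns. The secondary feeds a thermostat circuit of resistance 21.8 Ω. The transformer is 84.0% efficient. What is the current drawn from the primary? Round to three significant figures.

I_p ≈ 0.181 A

V_s = 230 × 206/1717 = 27.595 V.
I_s = V_s/R = 27.595/21.8 = 1.2658 A.
P_out = V_s I_s = 27.595 × 1.2658 = 34.930 W.
P_in = P_out/η = 34.930/0.840 = 41.583 W.
I_p = P_in/V_p = 41.583/230 = 0.181 A.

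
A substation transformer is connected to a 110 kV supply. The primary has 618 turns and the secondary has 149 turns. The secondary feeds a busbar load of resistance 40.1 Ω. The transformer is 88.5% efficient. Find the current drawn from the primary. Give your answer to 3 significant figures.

I_p ≈ 180 A

V_s = 110000 × 149/618 = 26521 V.
I_s = V_s/R = 26521/40.1 = 661.37 A.
P_out = V_s I_s = 26521 × 661.37 = 1.7540×10^7 W.
P_in = P_out/η = 1.7540×10^7/0.885 = 1.9820×10^7 W.
I_p = P_in/V_p = 1.9820×10^7/110000 = 180 A.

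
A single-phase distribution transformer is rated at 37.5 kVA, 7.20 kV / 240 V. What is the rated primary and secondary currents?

I_p = S/V_p = 37500/7200 = 5.21 A.
I_s = S/V_s = 37500/240 = 156 A.

I_p ≈ 5.21 A, I_s ≈ 156 A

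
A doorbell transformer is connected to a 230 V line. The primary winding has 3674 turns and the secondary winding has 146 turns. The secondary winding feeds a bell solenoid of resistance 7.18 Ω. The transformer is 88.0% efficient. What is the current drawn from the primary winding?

V_s = 230 × 146/3674 = 9.1399 V.
I_s = V_s/R = 9.1399/7.18 = 1.2730 A.
P_out = V_s I_s = 9.1399 × 1.2730 = 11.635 W.
P_in = P_out/η = 11.635/0.880 = 13.221 W.
I_p = P_in/V_p = 13.221/230 = 0.0575 A.

I_p ≈ 0.0575 A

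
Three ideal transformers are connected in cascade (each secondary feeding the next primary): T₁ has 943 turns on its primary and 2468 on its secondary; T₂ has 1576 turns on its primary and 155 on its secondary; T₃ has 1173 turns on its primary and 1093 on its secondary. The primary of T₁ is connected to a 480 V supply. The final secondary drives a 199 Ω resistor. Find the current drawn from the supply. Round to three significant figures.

I_supply ≈ 0.139 A

After T₁: V = 480.00 × 2468/943 = 1256.2 V.
After T₂: V = 1256.2 × 155/1576 = 123.55 V.
After T₃: V = 123.55 × 1093/1173 = 115.13 V.
I_load = 115.13/199 = 0.57852 A, so P_out = 115.13 × 0.57852 = 66.603 W.
All ideal ⇒ P_in = P_out, so I_supply = 66.603/480 = 0.139 A.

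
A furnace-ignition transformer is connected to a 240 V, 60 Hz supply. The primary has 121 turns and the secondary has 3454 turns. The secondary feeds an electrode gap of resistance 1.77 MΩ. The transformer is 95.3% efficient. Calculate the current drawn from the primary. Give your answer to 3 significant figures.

I_p ≈ 0.116 A

V_s = 240 × 3454/121 = 6850.9 V.
I_s = V_s/R = 6850.9/(1.77×10^6) = 0.0038706 A.
P_out = V_s I_s = 6850.9 × 0.0038706 = 26.517 W.
P_in = P_out/η = 26.517/0.953 = 27.825 W.
I_p = P_in/V_p = 27.825/240 = 0.116 A.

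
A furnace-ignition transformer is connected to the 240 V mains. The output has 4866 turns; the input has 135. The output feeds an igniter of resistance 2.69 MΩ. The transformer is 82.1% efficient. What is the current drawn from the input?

I_in ≈ 0.141 A

V_out = 240 × 4866/135 = 8650.7 V.
I_out = V_out/R = 8650.7/(2.69×10^6) = 0.0032159 A.
P_out = V_out I_out = 8650.7 × 0.0032159 = 27.819 W.
P_in = P_out/η = 27.819/0.821 = 33.885 W.
I_in = P_in/V_in = 33.885/240 = 0.141 A.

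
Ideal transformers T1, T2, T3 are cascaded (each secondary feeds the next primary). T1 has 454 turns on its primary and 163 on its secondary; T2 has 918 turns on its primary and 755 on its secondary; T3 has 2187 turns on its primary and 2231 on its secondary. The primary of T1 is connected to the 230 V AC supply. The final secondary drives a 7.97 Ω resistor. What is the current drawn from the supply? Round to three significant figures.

I_supply ≈ 2.62 A

After T1: V = 230.00 × 163/454 = 82.577 V.
After T2: V = 82.577 × 755/918 = 67.915 V.
After T3: V = 67.915 × 2231/2187 = 69.281 V.
I_load = 69.281/7.97 = 8.6927 A, so P_out = 69.281 × 8.6927 = 602.24 W.
All ideal ⇒ P_in = P_out, so I_supply = 602.24/230 = 2.62 A.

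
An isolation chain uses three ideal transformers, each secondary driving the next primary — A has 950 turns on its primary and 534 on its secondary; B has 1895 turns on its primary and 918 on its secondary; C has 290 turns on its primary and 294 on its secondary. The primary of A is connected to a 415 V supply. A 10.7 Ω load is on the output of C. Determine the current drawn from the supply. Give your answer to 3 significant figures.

Secondary of A: V = 415.00 × 534/950 = 233.27 V.
Secondary of B: V = 233.27 × 918/1895 = 113.01 V.
Secondary of C: V = 113.01 × 294/290 = 114.56 V.
I_load = 114.56/10.7 = 10.707 A, so P_out = 114.56 × 10.707 = 1226.6 W.
All ideal ⇒ P_in = P_out, so I_supply = 1226.6/415 = 2.96 A.

I_supply ≈ 2.96 A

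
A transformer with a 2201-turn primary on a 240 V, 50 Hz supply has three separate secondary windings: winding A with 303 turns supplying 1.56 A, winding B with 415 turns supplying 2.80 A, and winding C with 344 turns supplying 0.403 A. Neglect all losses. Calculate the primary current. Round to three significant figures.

V_A = 240 × 303/2201 = 33.040 V; V_B = 240 × 415/2201 = 45.252 V; V_C = 240 × 344/2201 = 37.510 V.
P_out = V_A I_A + V_B I_B + V_C I_C = 33.040×1.56 + 45.252×2.80 + 37.510×0.403 = 51.542 + 126.71 + 15.117 = 193.36 W.
Ideal ⇒ P_in = P_out, so I_p = P_out/V_p = 193.36/240 = 0.806 A.

I_p ≈ 0.806 A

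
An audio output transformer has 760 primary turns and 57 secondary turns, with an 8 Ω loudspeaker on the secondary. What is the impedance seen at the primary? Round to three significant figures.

Z_p ≈ 1420 Ω

Z_p = (N_p/N_s)² × Z_s = (760/57)² × 8 = 1420 Ω.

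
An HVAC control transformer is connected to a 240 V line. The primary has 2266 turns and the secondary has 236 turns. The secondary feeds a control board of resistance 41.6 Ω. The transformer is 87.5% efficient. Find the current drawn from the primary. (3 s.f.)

V_s = 240 × 236/2266 = 24.996 V.
I_s = V_s/R = 24.996/41.6 = 0.60086 A.
P_out = V_s I_s = 24.996 × 0.60086 = 15.019 W.
P_in = P_out/η = 15.019/0.875 = 17.164 W.
I_p = P_in/V_p = 17.164/240 = 0.0715 A.

I_p ≈ 0.0715 A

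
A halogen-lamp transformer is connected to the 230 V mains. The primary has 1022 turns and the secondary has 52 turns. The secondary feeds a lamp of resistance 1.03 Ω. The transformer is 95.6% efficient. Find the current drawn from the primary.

V_s = 230 × 52/1022 = 11.703 V.
I_s = V_s/R = 11.703/1.03 = 11.362 A.
P_out = V_s I_s = 11.703 × 11.362 = 132.96 W.
P_in = P_out/η = 132.96/0.956 = 139.08 W.
I_p = P_in/V_p = 139.08/230 = 0.605 A.

I_p ≈ 0.605 A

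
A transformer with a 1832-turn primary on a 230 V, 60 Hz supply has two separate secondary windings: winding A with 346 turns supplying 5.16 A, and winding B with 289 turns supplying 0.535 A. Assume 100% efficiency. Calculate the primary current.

I_p ≈ 1.06 A

V_A = 230 × 346/1832 = 43.439 V; V_B = 230 × 289/1832 = 36.283 V.
P_out = V_A I_A + V_B I_B = 43.439×5.16 + 36.283×0.535 = 224.14 + 19.411 = 243.56 W.
Ideal ⇒ P_in = P_out, so I_p = P_out/V_p = 243.56/230 = 1.06 A.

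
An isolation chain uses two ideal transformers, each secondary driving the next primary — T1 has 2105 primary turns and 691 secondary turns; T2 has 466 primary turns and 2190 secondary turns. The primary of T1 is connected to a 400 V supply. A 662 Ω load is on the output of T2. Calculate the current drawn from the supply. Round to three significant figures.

Secondary of T1: V = 400.00 × 691/2105 = 131.31 V.
Secondary of T2: V = 131.31 × 2190/466 = 617.08 V.
I_load = 617.08/662 = 0.93215 A, so P_out = 617.08 × 0.93215 = 575.22 W.
All ideal ⇒ P_in = P_out, so I_supply = 575.22/400 = 1.44 A.

I_supply ≈ 1.44 A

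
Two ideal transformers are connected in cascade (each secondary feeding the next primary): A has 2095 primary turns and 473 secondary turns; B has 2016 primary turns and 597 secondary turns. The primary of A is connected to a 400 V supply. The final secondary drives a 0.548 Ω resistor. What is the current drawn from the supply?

Secondary of A: V = 400.00 × 473/2095 = 90.310 V.
Secondary of B: V = 90.310 × 597/2016 = 26.744 V.
I_load = 26.744/0.548 = 48.802 A, so P_out = 26.744 × 48.802 = 1305.2 W.
All ideal ⇒ P_in = P_out, so I_supply = 1305.2/400 = 3.26 A.

I_supply ≈ 3.26 A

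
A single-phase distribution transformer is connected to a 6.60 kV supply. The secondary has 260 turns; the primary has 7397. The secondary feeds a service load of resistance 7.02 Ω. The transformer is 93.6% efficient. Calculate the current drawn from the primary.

I_p ≈ 1.24 A

V_s = 6600 × 260/7397 = 231.99 V.
I_s = V_s/R = 231.99/7.02 = 33.046 A.
P_out = V_s I_s = 231.99 × 33.046 = 7666.3 W.
P_in = P_out/η = 7666.3/0.936 = 8190.5 W.
I_p = P_in/V_p = 8190.5/6600 = 1.24 A.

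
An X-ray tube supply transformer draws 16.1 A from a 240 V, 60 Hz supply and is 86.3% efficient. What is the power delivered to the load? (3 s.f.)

P_in = V_p I_p = 240 × 16.1 = 3864.0 W.
P_out = η P_in = 0.863 × 3864.0 = 3330 W.

P_out ≈ 3330 W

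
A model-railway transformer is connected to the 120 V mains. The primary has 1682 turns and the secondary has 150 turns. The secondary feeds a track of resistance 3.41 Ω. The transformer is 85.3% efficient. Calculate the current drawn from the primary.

I_p ≈ 0.328 A

V_s = 120 × 150/1682 = 10.702 V.
I_s = V_s/R = 10.702/3.41 = 3.1383 A.
P_out = V_s I_s = 10.702 × 3.1383 = 33.584 W.
P_in = P_out/η = 33.584/0.853 = 39.372 W.
I_p = P_in/V_p = 39.372/120 = 0.328 A.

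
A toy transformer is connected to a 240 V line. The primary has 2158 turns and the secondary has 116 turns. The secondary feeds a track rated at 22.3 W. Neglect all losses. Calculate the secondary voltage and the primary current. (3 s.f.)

V_s ≈ 12.9 V, I_p ≈ 0.0929 A

V_s = V_p × N_s/N_p = 240 × 116/2158 = 12.901 V.
I_s = P/V_s = 22.3/12.901 = 1.7286 A.
I_p = I_s × N_s/N_p = 1.7286 × 116/2158 = 0.0929 A.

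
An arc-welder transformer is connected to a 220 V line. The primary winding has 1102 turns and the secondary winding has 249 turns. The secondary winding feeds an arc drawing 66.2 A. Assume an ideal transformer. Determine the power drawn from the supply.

P ≈ 3290 W

I_p = I_s × N_s/N_p = 66.2 × 249/1102 = 14.958 A.
P = V_p I_p = 220 × 14.958 = 3290 W.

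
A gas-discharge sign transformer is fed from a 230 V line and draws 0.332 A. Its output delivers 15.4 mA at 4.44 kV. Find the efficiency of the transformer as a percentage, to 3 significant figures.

P_in = 230 × 0.332 = 76.3600 W.
P_out = 4440 × 0.0154 = 68.3760 W.
η = P_out/P_in = 68.3760/76.3600 = 0.895.

η ≈ 89.5%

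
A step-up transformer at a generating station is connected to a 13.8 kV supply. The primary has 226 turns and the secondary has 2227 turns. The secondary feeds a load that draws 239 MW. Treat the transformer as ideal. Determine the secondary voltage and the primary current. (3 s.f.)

V_s ≈ 136000 V, I_p ≈ 17300 A

V_s = V_p × N_s/N_p = 13800 × 2227/226 = 135980 V.
I_s = P/V_s = 2.39×10^8/135980 = 1757.5 A.
I_p = I_s × N_s/N_p = 1757.5 × 2227/226 = 17300 A.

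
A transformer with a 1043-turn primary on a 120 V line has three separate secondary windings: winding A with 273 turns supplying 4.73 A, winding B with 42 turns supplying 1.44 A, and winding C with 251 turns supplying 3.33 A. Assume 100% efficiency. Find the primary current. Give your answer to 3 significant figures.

V_A = 120 × 273/1043 = 31.409 V; V_B = 120 × 42/1043 = 4.8322 V; V_C = 120 × 251/1043 = 28.878 V.
P_out = V_A I_A + V_B I_B + V_C I_C = 31.409×4.73 + 4.8322×1.44 + 28.878×3.33 = 148.57 + 6.9584 + 96.165 = 251.69 W.
Ideal ⇒ P_in = P_out, so I_p = P_out/V_p = 251.69/120 = 2.10 A.

I_p ≈ 2.10 A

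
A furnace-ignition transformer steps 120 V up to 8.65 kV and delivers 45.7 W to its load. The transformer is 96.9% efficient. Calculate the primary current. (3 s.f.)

I_p ≈ 0.393 A

P_in = P_out/η = 45.7/0.969 = 47.162 W.
I_p = P_in/V_p = 47.162/120 = 0.393 A.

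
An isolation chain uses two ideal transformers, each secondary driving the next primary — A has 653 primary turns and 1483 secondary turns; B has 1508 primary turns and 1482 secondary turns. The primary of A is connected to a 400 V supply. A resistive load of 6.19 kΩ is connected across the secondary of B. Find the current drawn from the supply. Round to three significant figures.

Secondary of A: V = 400.00 × 1483/653 = 908.42 V.
Secondary of B: V = 908.42 × 1482/1508 = 892.76 V.
I_load = 892.76/6190 = 0.14423 A, so P_out = 892.76 × 0.14423 = 128.76 W.
All ideal ⇒ P_in = P_out, so I_supply = 128.76/400 = 0.322 A.

I_supply ≈ 0.322 A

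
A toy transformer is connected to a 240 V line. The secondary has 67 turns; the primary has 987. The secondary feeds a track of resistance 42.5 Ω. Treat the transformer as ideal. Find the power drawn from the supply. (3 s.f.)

P ≈ 6.25 W

V_s = V_p × N_s/N_p = 240 × 67/987 = 16.292 V.
I_s = V_s/R = 16.292/42.5 = 0.38334 A.
I_p = I_s × N_s/N_p = 0.38334 × 67/987 = 0.026022 A.
P = V_p I_p = 240 × 0.026022 = 6.25 W.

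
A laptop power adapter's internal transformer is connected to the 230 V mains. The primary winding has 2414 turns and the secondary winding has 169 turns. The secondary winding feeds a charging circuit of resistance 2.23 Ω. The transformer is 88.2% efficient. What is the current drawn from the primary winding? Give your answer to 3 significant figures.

I_p ≈ 0.573 A

V_s = 230 × 169/2414 = 16.102 V.
I_s = V_s/R = 16.102/2.23 = 7.2206 A.
P_out = V_s I_s = 16.102 × 7.2206 = 116.27 W.
P_in = P_out/η = 116.27/0.882 = 131.82 W.
I_p = P_in/V_p = 131.82/230 = 0.573 A.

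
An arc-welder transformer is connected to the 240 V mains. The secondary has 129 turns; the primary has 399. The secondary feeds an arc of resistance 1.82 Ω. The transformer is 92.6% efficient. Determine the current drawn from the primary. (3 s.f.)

I_p ≈ 14.9 A

V_s = 240 × 129/399 = 77.594 V.
I_s = V_s/R = 77.594/1.82 = 42.634 A.
P_out = V_s I_s = 77.594 × 42.634 = 3308.1 W.
P_in = P_out/η = 3308.1/0.926 = 3572.5 W.
I_p = P_in/V_p = 3572.5/240 = 14.9 A.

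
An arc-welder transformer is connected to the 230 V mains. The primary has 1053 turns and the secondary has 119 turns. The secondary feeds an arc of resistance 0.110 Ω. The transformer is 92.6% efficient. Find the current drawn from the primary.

V_s = 230 × 119/1053 = 25.992 V.
I_s = V_s/R = 25.992/0.110 = 236.29 A.
P_out = V_s I_s = 25.992 × 236.29 = 6141.9 W.
P_in = P_out/η = 6141.9/0.926 = 6632.7 W.
I_p = P_in/V_p = 6632.7/230 = 28.8 A.

I_p ≈ 28.8 A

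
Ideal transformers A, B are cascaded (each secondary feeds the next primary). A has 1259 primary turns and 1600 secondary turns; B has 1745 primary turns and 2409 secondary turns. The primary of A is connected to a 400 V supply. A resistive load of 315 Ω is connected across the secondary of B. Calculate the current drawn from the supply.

I_supply ≈ 3.91 A

After A: V = 400.00 × 1600/1259 = 508.34 V.
After B: V = 508.34 × 2409/1745 = 701.77 V.
I_load = 701.77/315 = 2.2278 A, so P_out = 701.77 × 2.2278 = 1563.4 W.
All ideal ⇒ P_in = P_out, so I_supply = 1563.4/400 = 3.91 A.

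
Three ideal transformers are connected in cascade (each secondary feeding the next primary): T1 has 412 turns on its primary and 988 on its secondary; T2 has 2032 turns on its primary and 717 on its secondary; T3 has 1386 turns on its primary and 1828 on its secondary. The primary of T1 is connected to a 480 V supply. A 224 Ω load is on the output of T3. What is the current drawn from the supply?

I_supply ≈ 2.67 A

After T1: V = 480.00 × 988/412 = 1151.1 V.
After T2: V = 1151.1 × 717/2032 = 406.16 V.
After T3: V = 406.16 × 1828/1386 = 535.68 V.
I_load = 535.68/224 = 2.3915 A, so P_out = 535.68 × 2.3915 = 1281.1 W.
All ideal ⇒ P_in = P_out, so I_supply = 1281.1/480 = 2.67 A.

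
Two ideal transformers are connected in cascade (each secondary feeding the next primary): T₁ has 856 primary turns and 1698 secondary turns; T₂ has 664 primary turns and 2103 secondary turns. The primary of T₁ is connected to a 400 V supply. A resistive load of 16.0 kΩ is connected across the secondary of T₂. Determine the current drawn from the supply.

I_supply ≈ 0.987 A

Secondary of T₁: V = 400.00 × 1698/856 = 793.46 V.
Secondary of T₂: V = 793.46 × 2103/664 = 2513.0 V.
I_load = 2513.0/16000 = 0.15706 A, so P_out = 2513.0 × 0.15706 = 394.70 W.
All ideal ⇒ P_in = P_out, so I_supply = 394.70/400 = 0.987 A.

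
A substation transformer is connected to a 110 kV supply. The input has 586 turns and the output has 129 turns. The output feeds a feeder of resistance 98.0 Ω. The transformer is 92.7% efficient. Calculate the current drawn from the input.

I_in ≈ 58.7 A

V_out = 110000 × 129/586 = 24215 V.
I_out = V_out/R = 24215/98.0 = 247.09 A.
P_out = V_out I_out = 24215 × 247.09 = 5.9833×10^6 W.
P_in = P_out/η = 5.9833×10^6/0.927 = 6.4545×10^6 W.
I_in = P_in/V_in = 6.4545×10^6/110000 = 58.7 A.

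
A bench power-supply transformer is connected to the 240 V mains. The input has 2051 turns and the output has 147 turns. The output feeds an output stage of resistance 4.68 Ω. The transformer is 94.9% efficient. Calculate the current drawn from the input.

V_out = 240 × 147/2051 = 17.201 V.
I_out = V_out/R = 17.201/4.68 = 3.6755 A.
P_out = V_out I_out = 17.201 × 3.6755 = 63.224 W.
P_in = P_out/η = 63.224/0.949 = 66.621 W.
I_in = P_in/V_in = 66.621/240 = 0.278 A.

I_in ≈ 0.278 A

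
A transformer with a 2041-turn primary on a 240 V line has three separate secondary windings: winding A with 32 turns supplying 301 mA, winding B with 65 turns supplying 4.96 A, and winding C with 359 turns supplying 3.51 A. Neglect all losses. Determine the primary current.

V_A = 240 × 32/2041 = 3.7629 V; V_B = 240 × 65/2041 = 7.6433 V; V_C = 240 × 359/2041 = 42.215 V.
P_out = V_A I_A + V_B I_B + V_C I_C = 3.7629×0.301 + 7.6433×4.96 + 42.215×3.51 = 1.1326 + 37.911 + 148.17 = 187.22 W.
Ideal ⇒ P_in = P_out, so I_p = P_out/V_p = 187.22/240 = 0.780 A.

I_p ≈ 0.780 A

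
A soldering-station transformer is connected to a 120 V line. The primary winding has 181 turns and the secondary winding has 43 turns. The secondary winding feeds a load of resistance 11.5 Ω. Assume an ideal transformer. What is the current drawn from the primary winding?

V_s = V_p × N_s/N_p = 120 × 43/181 = 28.508 V.
I_s = V_s/R = 28.508/11.5 = 2.4790 A.
For an ideal transformer I_p N_p = I_s N_s, so I_p = 2.4790 × 43/181 = 0.589 A.

I_p ≈ 0.589 A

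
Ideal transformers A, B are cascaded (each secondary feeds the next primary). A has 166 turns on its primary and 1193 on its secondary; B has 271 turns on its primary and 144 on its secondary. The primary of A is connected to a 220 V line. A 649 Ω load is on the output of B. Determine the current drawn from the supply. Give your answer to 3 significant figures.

I_supply ≈ 4.94 A

Secondary of A: V = 220.00 × 1193/166 = 1581.1 V.
Secondary of B: V = 1581.1 × 144/271 = 840.13 V.
I_load = 840.13/649 = 1.2945 A, so P_out = 840.13 × 1.2945 = 1087.6 W.
All ideal ⇒ P_in = P_out, so I_supply = 1087.6/220 = 4.94 A.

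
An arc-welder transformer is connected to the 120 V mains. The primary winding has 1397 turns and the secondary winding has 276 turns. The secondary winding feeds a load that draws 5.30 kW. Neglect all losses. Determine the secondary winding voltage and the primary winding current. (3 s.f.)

V_s = V_p × N_s/N_p = 120 × 276/1397 = 23.708 V.
I_s = P/V_s = 5300/23.708 = 223.55 A.
I_p = I_s × N_s/N_p = 223.55 × 276/1397 = 44.2 A.

V_s ≈ 23.7 V, I_p ≈ 44.2 A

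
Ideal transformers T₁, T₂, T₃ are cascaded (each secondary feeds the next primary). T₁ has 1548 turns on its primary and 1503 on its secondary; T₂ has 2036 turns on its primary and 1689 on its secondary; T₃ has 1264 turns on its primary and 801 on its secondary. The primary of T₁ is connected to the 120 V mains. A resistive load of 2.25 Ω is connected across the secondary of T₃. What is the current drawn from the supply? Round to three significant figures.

Secondary of T₁: V = 120.00 × 1503/1548 = 116.51 V.
Secondary of T₂: V = 116.51 × 1689/2036 = 96.654 V.
Secondary of T₃: V = 96.654 × 801/1264 = 61.250 V.
I_load = 61.250/2.25 = 27.222 A, so P_out = 61.250 × 27.222 = 1667.4 W.
All ideal ⇒ P_in = P_out, so I_supply = 1667.4/120 = 13.9 A.

I_supply ≈ 13.9 A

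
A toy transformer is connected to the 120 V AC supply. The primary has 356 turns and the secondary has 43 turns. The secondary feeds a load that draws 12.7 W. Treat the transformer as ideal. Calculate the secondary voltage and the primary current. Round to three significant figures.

V_s = V_p × N_s/N_p = 120 × 43/356 = 14.494 V.
I_s = P/V_s = 12.7/14.494 = 0.87620 A.
I_p = I_s × N_s/N_p = 0.87620 × 43/356 = 0.106 A.

V_s ≈ 14.5 V, I_p ≈ 0.106 A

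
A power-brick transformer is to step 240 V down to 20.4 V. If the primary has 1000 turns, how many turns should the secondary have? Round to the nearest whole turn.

N_s = 85 turns

N_s/N_p = V_s/V_p, so N_s = 1000 × 20.4/240 = 85.0 ≈ 85 turns.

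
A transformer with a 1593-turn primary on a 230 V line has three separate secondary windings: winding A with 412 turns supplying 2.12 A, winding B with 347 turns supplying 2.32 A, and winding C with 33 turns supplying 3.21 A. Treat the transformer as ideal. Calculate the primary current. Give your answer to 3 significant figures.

I_p ≈ 1.12 A

V_A = 230 × 412/1593 = 59.485 V; V_B = 230 × 347/1593 = 50.100 V; V_C = 230 × 33/1593 = 4.7646 V.
P_out = V_A I_A + V_B I_B + V_C I_C = 59.485×2.12 + 50.100×2.32 + 4.7646×3.21 = 126.11 + 116.23 + 15.294 = 257.64 W.
Ideal ⇒ P_in = P_out, so I_p = P_out/V_p = 257.64/230 = 1.12 A.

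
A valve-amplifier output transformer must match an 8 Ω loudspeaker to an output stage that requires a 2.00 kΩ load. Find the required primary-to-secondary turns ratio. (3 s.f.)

Z_p/Z_s = (N_p/N_s)², so N_p/N_s = √(2000/8) = √250 = 15.8.

N_p/N_s ≈ 15.8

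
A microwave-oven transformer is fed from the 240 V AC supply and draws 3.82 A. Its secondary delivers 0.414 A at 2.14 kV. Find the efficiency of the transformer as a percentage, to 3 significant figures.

η ≈ 96.6%

P_in = 240 × 3.82 = 916.800 W.
P_out = 2140 × 0.414 = 885.960 W.
η = P_out/P_in = 885.960/916.800 = 0.966.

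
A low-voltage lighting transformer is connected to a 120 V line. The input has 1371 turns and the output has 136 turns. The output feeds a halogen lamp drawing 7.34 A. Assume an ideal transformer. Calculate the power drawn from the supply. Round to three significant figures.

I_in = I_out × N_out/N_in = 7.34 × 136/1371 = 0.72811 A.
P = V_in I_in = 120 × 0.72811 = 87.4 W.

P ≈ 87.4 W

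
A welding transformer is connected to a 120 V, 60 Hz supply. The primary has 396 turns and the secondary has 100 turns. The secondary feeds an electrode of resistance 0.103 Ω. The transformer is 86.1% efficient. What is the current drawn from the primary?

V_s = 120 × 100/396 = 30.303 V.
I_s = V_s/R = 30.303/0.103 = 294.20 A.
P_out = V_s I_s = 30.303 × 294.20 = 8915.3 W.
P_in = P_out/η = 8915.3/0.861 = 10355 W.
I_p = P_in/V_p = 10355/120 = 86.3 A.

I_p ≈ 86.3 A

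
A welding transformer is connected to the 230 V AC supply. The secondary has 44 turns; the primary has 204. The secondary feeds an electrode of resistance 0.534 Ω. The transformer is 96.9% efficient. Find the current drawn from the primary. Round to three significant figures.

I_p ≈ 20.7 A

V_s = 230 × 44/204 = 49.608 V.
I_s = V_s/R = 49.608/0.534 = 92.899 A.
P_out = V_s I_s = 49.608 × 92.899 = 4608.5 W.
P_in = P_out/η = 4608.5/0.969 = 4755.9 W.
I_p = P_in/V_p = 4755.9/230 = 20.7 A.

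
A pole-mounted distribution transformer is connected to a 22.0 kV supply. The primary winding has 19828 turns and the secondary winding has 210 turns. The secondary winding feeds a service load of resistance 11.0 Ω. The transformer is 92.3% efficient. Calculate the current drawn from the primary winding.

V_s = 22000 × 210/19828 = 233.00 V.
I_s = V_s/R = 233.00/11.0 = 21.182 A.
P_out = V_s I_s = 233.00 × 21.182 = 4935.5 W.
P_in = P_out/η = 4935.5/0.923 = 5347.3 W.
I_p = P_in/V_p = 5347.3/22000 = 0.243 A.

I_p ≈ 0.243 A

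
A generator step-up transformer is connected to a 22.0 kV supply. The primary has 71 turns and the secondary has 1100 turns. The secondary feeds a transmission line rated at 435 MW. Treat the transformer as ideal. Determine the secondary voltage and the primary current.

V_s = V_p × N_s/N_p = 22000 × 1100/71 = 340850 V.
I_s = P/V_s = 4.35×10^8/340850 = 1276.2 A.
I_p = I_s × N_s/N_p = 1276.2 × 1100/71 = 19800 A.

V_s ≈ 341000 V, I_p ≈ 19800 A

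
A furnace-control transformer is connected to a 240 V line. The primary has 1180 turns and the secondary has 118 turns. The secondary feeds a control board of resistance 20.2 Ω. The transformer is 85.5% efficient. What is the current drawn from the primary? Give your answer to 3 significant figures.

V_s = 240 × 118/1180 = 24.000 V.
I_s = V_s/R = 24.000/20.2 = 1.1881 A.
P_out = V_s I_s = 24.000 × 1.1881 = 28.515 W.
P_in = P_out/η = 28.515/0.855 = 33.351 W.
I_p = P_in/V_p = 33.351/240 = 0.139 A.

I_p ≈ 0.139 A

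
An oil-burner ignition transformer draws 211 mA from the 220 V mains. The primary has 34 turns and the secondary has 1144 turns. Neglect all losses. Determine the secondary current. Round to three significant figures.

I_s/I_p = N_p/N_s, so I_s = 0.211 × 34/1144 = 0.00627 A.

I_s ≈ 0.00627 A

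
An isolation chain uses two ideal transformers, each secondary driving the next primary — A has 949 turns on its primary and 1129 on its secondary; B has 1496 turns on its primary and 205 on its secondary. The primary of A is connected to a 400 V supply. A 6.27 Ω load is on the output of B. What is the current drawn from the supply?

I_supply ≈ 1.70 A

Secondary of A: V = 400.00 × 1129/949 = 475.87 V.
Secondary of B: V = 475.87 × 205/1496 = 65.209 V.
I_load = 65.209/6.27 = 10.400 A, so P_out = 65.209 × 10.400 = 678.19 W.
All ideal ⇒ P_in = P_out, so I_supply = 678.19/400 = 1.70 A.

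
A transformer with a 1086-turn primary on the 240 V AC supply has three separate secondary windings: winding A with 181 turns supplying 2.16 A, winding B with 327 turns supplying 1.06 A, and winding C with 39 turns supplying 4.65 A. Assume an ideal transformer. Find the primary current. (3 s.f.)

V_A = 240 × 181/1086 = 40.000 V; V_B = 240 × 327/1086 = 72.265 V; V_C = 240 × 39/1086 = 8.6188 V.
P_out = V_A I_A + V_B I_B + V_C I_C = 40.000×2.16 + 72.265×1.06 + 8.6188×4.65 = 86.400 + 76.601 + 40.077 = 203.08 W.
Ideal ⇒ P_in = P_out, so I_p = P_out/V_p = 203.08/240 = 0.846 A.

I_p ≈ 0.846 A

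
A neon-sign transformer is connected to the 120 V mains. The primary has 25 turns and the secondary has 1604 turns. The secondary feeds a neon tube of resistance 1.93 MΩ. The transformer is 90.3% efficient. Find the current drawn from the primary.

V_s = 120 × 1604/25 = 7699.2 V.
I_s = V_s/R = 7699.2/(1.93×10^6) = 0.0039892 A.
P_out = V_s I_s = 7699.2 × 0.0039892 = 30.714 W.
P_in = P_out/η = 30.714/0.903 = 34.013 W.
I_p = P_in/V_p = 34.013/120 = 0.283 A.

I_p ≈ 0.283 A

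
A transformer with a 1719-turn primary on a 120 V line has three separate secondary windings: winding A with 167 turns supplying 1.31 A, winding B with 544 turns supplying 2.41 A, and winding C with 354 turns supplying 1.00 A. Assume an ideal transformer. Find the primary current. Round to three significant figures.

V_A = 120 × 167/1719 = 11.658 V; V_B = 120 × 544/1719 = 37.976 V; V_C = 120 × 354/1719 = 24.712 V.
P_out = V_A I_A + V_B I_B + V_C I_C = 11.658×1.31 + 37.976×2.41 + 24.712×1.00 = 15.272 + 91.521 + 24.712 = 131.51 W.
Ideal ⇒ P_in = P_out, so I_p = P_out/V_p = 131.51/120 = 1.10 A.

I_p ≈ 1.10 A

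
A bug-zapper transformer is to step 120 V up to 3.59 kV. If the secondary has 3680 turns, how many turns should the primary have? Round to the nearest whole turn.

N_p = 123 turns

N_p/N_s = V_p/V_s, so N_p = 3680 × 120/3590 = 123.0 ≈ 123 turns.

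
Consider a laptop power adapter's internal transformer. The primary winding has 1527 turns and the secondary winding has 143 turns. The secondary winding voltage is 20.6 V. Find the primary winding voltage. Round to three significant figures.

V_p ≈ 220 V

V_p/V_s = N_p/N_s, so V_p = 20.6 × 1527/143 = 220 V.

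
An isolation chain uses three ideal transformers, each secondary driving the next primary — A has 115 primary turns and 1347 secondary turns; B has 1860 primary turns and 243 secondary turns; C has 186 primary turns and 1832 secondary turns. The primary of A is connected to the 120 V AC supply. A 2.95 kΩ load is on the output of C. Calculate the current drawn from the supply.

After A: V = 120.00 × 1347/115 = 1405.6 V.
After B: V = 1405.6 × 243/1860 = 183.63 V.
After C: V = 183.63 × 1832/186 = 1808.7 V.
I_load = 1808.7/2950 = 0.61310 A, so P_out = 1808.7 × 0.61310 = 1108.9 W.
All ideal ⇒ P_in = P_out, so I_supply = 1108.9/120 = 9.24 A.

I_supply ≈ 9.24 A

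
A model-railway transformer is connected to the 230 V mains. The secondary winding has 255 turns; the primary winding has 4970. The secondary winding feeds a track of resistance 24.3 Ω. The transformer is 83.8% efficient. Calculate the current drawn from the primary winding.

V_s = 230 × 255/4970 = 11.801 V.
I_s = V_s/R = 11.801/24.3 = 0.48563 A.
P_out = V_s I_s = 11.801 × 0.48563 = 5.7308 W.
P_in = P_out/η = 5.7308/0.838 = 6.8387 W.
I_p = P_in/V_p = 6.8387/230 = 0.0297 A.

I_p ≈ 0.0297 A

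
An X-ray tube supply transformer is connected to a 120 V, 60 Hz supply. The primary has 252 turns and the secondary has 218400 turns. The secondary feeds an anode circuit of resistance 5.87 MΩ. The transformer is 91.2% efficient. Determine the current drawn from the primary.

I_p ≈ 16.8 A

V_s = 120 × 218400/252 = 104000 V.
I_s = V_s/R = 104000/(5.87×10^6) = 0.017717 A.
P_out = V_s I_s = 104000 × 0.017717 = 1842.6 W.
P_in = P_out/η = 1842.6/0.912 = 2020.4 W.
I_p = P_in/V_p = 2020.4/120 = 16.8 A.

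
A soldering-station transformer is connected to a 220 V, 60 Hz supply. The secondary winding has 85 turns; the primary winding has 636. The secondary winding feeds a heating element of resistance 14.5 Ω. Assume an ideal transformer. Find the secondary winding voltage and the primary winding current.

V_s ≈ 29.4 V, I_p ≈ 0.271 A

V_s = V_p × N_s/N_p = 220 × 85/636 = 29.403 V.
I_s = V_s/R = 29.403/14.5 = 2.0278 A.
I_p = I_s × N_s/N_p = 2.0278 × 85/636 = 0.271 A.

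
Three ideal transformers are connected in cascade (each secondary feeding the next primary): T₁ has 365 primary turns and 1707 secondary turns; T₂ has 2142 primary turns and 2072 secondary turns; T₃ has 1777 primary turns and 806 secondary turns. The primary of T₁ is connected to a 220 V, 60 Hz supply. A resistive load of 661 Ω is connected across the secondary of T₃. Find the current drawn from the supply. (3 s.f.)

Secondary of T₁: V = 220.00 × 1707/365 = 1028.9 V.
Secondary of T₂: V = 1028.9 × 2072/2142 = 995.25 V.
Secondary of T₃: V = 995.25 × 806/1777 = 451.42 V.
I_load = 451.42/661 = 0.68294 A, so P_out = 451.42 × 0.68294 = 308.29 W.
All ideal ⇒ P_in = P_out, so I_supply = 308.29/220 = 1.40 A.

I_supply ≈ 1.40 A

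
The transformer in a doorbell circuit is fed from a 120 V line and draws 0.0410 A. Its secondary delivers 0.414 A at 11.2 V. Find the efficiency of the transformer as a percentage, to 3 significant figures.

η ≈ 94.2%

P_in = 120 × 0.0410 = 4.92000 W.
P_out = 11.2 × 0.414 = 4.63680 W.
η = P_out/P_in = 4.63680/4.92000 = 0.942.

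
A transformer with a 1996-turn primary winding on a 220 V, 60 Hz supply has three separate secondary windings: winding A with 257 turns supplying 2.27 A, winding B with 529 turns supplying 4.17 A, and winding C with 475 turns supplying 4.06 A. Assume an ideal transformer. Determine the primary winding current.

V_A = 220 × 257/1996 = 28.327 V; V_B = 220 × 529/1996 = 58.307 V; V_C = 220 × 475/1996 = 52.355 V.
P_out = V_A I_A + V_B I_B + V_C I_C = 28.327×2.27 + 58.307×4.17 + 52.355×4.06 = 64.302 + 243.14 + 212.56 = 520.00 W.
Ideal ⇒ P_in = P_out, so I_p = P_out/V_p = 520.00/220 = 2.36 A.

I_p ≈ 2.36 A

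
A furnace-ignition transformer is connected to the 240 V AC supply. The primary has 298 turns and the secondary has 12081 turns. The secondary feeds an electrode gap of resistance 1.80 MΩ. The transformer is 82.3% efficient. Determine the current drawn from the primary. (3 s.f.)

I_p ≈ 0.266 A

V_s = 240 × 12081/298 = 9729.7 V.
I_s = V_s/R = 9729.7/(1.80×10^6) = 0.0054054 A.
P_out = V_s I_s = 9729.7 × 0.0054054 = 52.592 W.
P_in = P_out/η = 52.592/0.823 = 63.903 W.
I_p = P_in/V_p = 63.903/240 = 0.266 A.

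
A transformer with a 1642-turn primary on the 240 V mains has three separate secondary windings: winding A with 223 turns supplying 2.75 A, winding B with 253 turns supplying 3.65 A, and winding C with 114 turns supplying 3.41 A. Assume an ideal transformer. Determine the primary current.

I_p ≈ 1.17 A

V_A = 240 × 223/1642 = 32.594 V; V_B = 240 × 253/1642 = 36.979 V; V_C = 240 × 114/1642 = 16.663 V.
P_out = V_A I_A + V_B I_B + V_C I_C = 32.594×2.75 + 36.979×3.65 + 16.663×3.41 = 89.635 + 134.97 + 56.819 = 281.43 W.
Ideal ⇒ P_in = P_out, so I_p = P_out/V_p = 281.43/240 = 1.17 A.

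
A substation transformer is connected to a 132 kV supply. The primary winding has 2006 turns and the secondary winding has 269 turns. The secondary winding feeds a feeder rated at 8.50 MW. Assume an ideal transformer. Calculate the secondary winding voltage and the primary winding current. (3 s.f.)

V_s ≈ 17700 V, I_p ≈ 64.4 A

V_s = V_p × N_s/N_p = 132000 × 269/2006 = 17701 V.
I_s = P/V_s = 8.50×10^6/17701 = 480.20 A.
I_p = I_s × N_s/N_p = 480.20 × 269/2006 = 64.4 A.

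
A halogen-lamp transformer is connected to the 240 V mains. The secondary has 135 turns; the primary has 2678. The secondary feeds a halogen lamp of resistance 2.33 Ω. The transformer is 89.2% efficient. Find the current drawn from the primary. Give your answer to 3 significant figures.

V_s = 240 × 135/2678 = 12.099 V.
I_s = V_s/R = 12.099/2.33 = 5.1925 A.
P_out = V_s I_s = 12.099 × 5.1925 = 62.822 W.
P_in = P_out/η = 62.822/0.892 = 70.428 W.
I_p = P_in/V_p = 70.428/240 = 0.293 A.

I_p ≈ 0.293 A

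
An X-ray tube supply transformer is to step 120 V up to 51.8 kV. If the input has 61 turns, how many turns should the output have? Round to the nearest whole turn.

N_out/N_in = V_out/V_in, so N_out = 61 × 51800/120 = 26331.7 ≈ 26332 turns.

N_out = 26332 turns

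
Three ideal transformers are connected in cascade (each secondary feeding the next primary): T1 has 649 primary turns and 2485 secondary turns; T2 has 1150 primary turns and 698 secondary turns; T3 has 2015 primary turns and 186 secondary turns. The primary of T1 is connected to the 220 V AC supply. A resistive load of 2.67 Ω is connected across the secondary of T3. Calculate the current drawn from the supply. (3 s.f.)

Secondary of T1: V = 220.00 × 2485/649 = 842.37 V.
Secondary of T2: V = 842.37 × 698/1150 = 511.28 V.
Secondary of T3: V = 511.28 × 186/2015 = 47.195 V.
I_load = 47.195/2.67 = 17.676 A, so P_out = 47.195 × 17.676 = 834.24 W.
All ideal ⇒ P_in = P_out, so I_supply = 834.24/220 = 3.79 A.

I_supply ≈ 3.79 A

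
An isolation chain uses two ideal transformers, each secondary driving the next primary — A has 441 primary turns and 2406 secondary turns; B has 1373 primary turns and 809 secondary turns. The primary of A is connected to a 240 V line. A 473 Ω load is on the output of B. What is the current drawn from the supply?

Secondary of A: V = 240.00 × 2406/441 = 1309.4 V.
Secondary of B: V = 1309.4 × 809/1373 = 771.52 V.
I_load = 771.52/473 = 1.6311 A, so P_out = 771.52 × 1.6311 = 1258.4 W.
All ideal ⇒ P_in = P_out, so I_supply = 1258.4/240 = 5.24 A.

I_supply ≈ 5.24 A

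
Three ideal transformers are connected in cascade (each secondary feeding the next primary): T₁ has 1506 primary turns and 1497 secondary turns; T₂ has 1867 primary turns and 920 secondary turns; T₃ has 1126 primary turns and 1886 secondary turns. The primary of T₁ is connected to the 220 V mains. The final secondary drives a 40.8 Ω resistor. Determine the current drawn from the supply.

Secondary of T₁: V = 220.00 × 1497/1506 = 218.69 V.
Secondary of T₂: V = 218.69 × 920/1867 = 107.76 V.
Secondary of T₃: V = 107.76 × 1886/1126 = 180.50 V.
I_load = 180.50/40.8 = 4.4239 A, so P_out = 180.50 × 4.4239 = 798.50 W.
All ideal ⇒ P_in = P_out, so I_supply = 798.50/220 = 3.63 A.

I_supply ≈ 3.63 A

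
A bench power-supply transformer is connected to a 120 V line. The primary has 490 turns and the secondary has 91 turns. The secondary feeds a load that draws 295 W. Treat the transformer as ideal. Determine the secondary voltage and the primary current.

V_s = V_p × N_s/N_p = 120 × 91/490 = 22.286 V.
I_s = P/V_s = 295/22.286 = 13.237 A.
I_p = I_s × N_s/N_p = 13.237 × 91/490 = 2.46 A.

V_s ≈ 22.3 V, I_p ≈ 2.46 A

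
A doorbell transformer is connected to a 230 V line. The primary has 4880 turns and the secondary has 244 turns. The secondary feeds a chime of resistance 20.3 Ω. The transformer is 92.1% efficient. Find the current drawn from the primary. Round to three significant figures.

V_s = 230 × 244/4880 = 11.500 V.
I_s = V_s/R = 11.500/20.3 = 0.56650 A.
P_out = V_s I_s = 11.500 × 0.56650 = 6.5148 W.
P_in = P_out/η = 6.5148/0.921 = 7.0736 W.
I_p = P_in/V_p = 7.0736/230 = 0.0308 A.

I_p ≈ 0.0308 A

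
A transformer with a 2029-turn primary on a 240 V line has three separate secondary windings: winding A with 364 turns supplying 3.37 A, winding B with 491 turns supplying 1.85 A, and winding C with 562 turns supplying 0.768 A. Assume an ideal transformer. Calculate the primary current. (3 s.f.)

I_p ≈ 1.26 A

V_A = 240 × 364/2029 = 43.056 V; V_B = 240 × 491/2029 = 58.078 V; V_C = 240 × 562/2029 = 66.476 V.
P_out = V_A I_A + V_B I_B + V_C I_C = 43.056×3.37 + 58.078×1.85 + 66.476×0.768 = 145.10 + 107.44 + 51.054 = 303.60 W.
Ideal ⇒ P_in = P_out, so I_p = P_out/V_p = 303.60/240 = 1.26 A.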